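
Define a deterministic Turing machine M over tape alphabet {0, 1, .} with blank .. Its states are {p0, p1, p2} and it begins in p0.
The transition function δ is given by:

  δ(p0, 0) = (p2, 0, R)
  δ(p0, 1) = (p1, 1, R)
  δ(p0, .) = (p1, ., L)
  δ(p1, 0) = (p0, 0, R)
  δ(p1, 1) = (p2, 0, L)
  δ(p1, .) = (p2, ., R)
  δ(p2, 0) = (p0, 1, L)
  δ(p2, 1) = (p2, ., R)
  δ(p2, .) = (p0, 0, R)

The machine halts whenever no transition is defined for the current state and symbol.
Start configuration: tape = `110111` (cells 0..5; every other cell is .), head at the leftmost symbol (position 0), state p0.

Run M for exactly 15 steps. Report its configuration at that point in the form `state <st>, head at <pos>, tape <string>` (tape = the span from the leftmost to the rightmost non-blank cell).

state p0, head at 3, tape 010.11

state=p0 head=0 tape=.[1]10111   (p0,1)→(p1,1,R)
state=p1 head=1 tape=.1[1]0111   (p1,1)→(p2,0,L)
state=p2 head=0 tape=.[1]00111   (p2,1)→(p2,.,R)
state=p2 head=1 tape=..[0]0111   (p2,0)→(p0,1,L)
state=p0 head=0 tape=.[.]10111   (p0,.)→(p1,.,L)
state=p1 head=-1 tape=[.].10111   (p1,.)→(p2,.,R)
state=p2 head=0 tape=.[.]10111   (p2,.)→(p0,0,R)
state=p0 head=1 tape=.0[1]0111   (p0,1)→(p1,1,R)
state=p1 head=2 tape=.01[0]111   (p1,0)→(p0,0,R)
state=p0 head=3 tape=.010[1]11   (p0,1)→(p1,1,R)
state=p1 head=4 tape=.0101[1]1   (p1,1)→(p2,0,L)
state=p2 head=3 tape=.010[1]01   (p2,1)→(p2,.,R)
state=p2 head=4 tape=.010.[0]1   (p2,0)→(p0,1,L)
state=p0 head=3 tape=.010[.]11   (p0,.)→(p1,.,L)
state=p1 head=2 tape=.01[0].11   (p1,0)→(p0,0,R)
state=p0 head=3 tape=.010[.]11
After 15 steps: state p0, head at 3, tape 010.11.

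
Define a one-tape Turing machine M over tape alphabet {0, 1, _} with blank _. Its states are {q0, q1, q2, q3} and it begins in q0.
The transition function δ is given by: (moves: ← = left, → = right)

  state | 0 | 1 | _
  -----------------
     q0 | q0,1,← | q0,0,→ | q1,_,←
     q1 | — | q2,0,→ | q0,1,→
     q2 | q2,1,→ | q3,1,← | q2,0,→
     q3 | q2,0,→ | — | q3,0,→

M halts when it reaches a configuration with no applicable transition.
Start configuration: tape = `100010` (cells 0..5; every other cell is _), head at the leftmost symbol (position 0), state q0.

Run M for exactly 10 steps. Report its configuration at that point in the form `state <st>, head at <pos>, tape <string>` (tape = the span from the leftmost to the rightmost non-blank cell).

state=q0 head=0 tape=__[1]00010   (q0,1)→(q0,0,→)
state=q0 head=1 tape=__0[0]0010   (q0,0)→(q0,1,←)
state=q0 head=0 tape=__[0]10010   (q0,0)→(q0,1,←)
state=q0 head=-1 tape=_[_]110010   (q0,_)→(q1,_,←)
state=q1 head=-2 tape=[_]_110010   (q1,_)→(q0,1,→)
state=q0 head=-1 tape=1[_]110010   (q0,_)→(q1,_,←)
state=q1 head=-2 tape=[1]_110010   (q1,1)→(q2,0,→)
state=q2 head=-1 tape=0[_]110010   (q2,_)→(q2,0,→)
state=q2 head=0 tape=00[1]10010   (q2,1)→(q3,1,←)
state=q3 head=-1 tape=0[0]110010   (q3,0)→(q2,0,→)
state=q2 head=0 tape=00[1]10010
After 10 steps: state q2, head at 0, tape 00110010.

state q2, head at 0, tape 00110010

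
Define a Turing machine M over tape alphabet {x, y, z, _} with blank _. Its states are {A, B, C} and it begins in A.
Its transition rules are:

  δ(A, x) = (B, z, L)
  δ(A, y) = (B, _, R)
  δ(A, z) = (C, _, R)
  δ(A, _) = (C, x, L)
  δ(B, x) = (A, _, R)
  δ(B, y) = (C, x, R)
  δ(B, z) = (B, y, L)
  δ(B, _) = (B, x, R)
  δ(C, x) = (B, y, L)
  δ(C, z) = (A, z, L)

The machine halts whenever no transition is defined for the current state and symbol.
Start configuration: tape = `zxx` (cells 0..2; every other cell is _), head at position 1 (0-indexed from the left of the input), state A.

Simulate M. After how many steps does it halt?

A | _z[x]x   read x → write z, move L, go to B
B | _[z]zx   read z → write y, move L, go to B
B | [_]yzx   read _ → write x, move R, go to B
B | x[y]zx   read y → write x, move R, go to C
C | xx[z]x   read z → write z, move L, go to A
A | x[x]zx   read x → write z, move L, go to B
B | [x]zzx   read x → write _, move R, go to A
A | _[z]zx   read z → write _, move R, go to C
C | __[z]x   read z → write z, move L, go to A
A | _[_]zx   read _ → write x, move L, go to C
C | [_]xzx
M halts after 10 transitions.

10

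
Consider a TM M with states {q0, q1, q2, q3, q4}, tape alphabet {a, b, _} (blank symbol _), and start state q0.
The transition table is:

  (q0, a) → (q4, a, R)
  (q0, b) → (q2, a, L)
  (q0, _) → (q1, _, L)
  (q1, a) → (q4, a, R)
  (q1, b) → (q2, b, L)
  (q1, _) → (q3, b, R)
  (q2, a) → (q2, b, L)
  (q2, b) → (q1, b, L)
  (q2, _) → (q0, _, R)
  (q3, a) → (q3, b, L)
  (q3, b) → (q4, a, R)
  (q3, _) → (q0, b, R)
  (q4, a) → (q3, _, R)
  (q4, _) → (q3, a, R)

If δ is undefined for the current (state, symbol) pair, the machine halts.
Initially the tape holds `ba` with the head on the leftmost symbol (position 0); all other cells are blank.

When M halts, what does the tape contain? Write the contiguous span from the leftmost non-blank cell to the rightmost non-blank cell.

a_abb

state=q0 head=0 tape=_[b]a____   (q0,b)→(q2,a,L)
state=q2 head=-1 tape=[_]aa____   (q2,_)→(q0,_,R)
state=q0 head=0 tape=_[a]a____   (q0,a)→(q4,a,R)
state=q4 head=1 tape=_a[a]____   (q4,a)→(q3,_,R)
state=q3 head=2 tape=_a_[_]___   (q3,_)→(q0,b,R)
state=q0 head=3 tape=_a_b[_]__   (q0,_)→(q1,_,L)
state=q1 head=2 tape=_a_[b]___   (q1,b)→(q2,b,L)
state=q2 head=1 tape=_a[_]b___   (q2,_)→(q0,_,R)
state=q0 head=2 tape=_a_[b]___   (q0,b)→(q2,a,L)
state=q2 head=1 tape=_a[_]a___   (q2,_)→(q0,_,R)
state=q0 head=2 tape=_a_[a]___   (q0,a)→(q4,a,R)
state=q4 head=3 tape=_a_a[_]__   (q4,_)→(q3,a,R)
state=q3 head=4 tape=_a_aa[_]_   (q3,_)→(q0,b,R)
state=q0 head=5 tape=_a_aab[_]   (q0,_)→(q1,_,L)
state=q1 head=4 tape=_a_aa[b]_   (q1,b)→(q2,b,L)
state=q2 head=3 tape=_a_a[a]b_   (q2,a)→(q2,b,L)
state=q2 head=2 tape=_a_[a]bb_   (q2,a)→(q2,b,L)
state=q2 head=1 tape=_a[_]bbb_   (q2,_)→(q0,_,R)
state=q0 head=2 tape=_a_[b]bb_   (q0,b)→(q2,a,L)
state=q2 head=1 tape=_a[_]abb_   (q2,_)→(q0,_,R)
state=q0 head=2 tape=_a_[a]bb_   (q0,a)→(q4,a,R)
state=q4 head=3 tape=_a_a[b]b_
The non-blank tape span at halt is a_abb.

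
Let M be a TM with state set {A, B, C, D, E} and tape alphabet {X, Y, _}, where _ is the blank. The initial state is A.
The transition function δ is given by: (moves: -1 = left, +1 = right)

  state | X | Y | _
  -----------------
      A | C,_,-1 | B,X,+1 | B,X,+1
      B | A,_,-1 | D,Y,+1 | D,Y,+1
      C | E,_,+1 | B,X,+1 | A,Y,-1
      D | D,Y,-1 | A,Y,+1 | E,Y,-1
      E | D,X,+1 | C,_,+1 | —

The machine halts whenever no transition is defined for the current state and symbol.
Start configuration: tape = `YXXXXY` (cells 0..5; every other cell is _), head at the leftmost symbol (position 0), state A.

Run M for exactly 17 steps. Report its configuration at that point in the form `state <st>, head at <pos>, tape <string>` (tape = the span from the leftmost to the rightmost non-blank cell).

state D, head at 3, tape X_XXY_XY

state=A head=0 tape=__[Y]XXXXY   (A,Y)→(B,X,+1)
state=B head=1 tape=__X[X]XXXY   (B,X)→(A,_,-1)
state=A head=0 tape=__[X]_XXXY   (A,X)→(C,_,-1)
state=C head=-1 tape=_[_]__XXXY   (C,_)→(A,Y,-1)
state=A head=-2 tape=[_]Y__XXXY   (A,_)→(B,X,+1)
state=B head=-1 tape=X[Y]__XXXY   (B,Y)→(D,Y,+1)
state=D head=0 tape=XY[_]_XXXY   (D,_)→(E,Y,-1)
state=E head=-1 tape=X[Y]Y_XXXY   (E,Y)→(C,_,+1)
state=C head=0 tape=X_[Y]_XXXY   (C,Y)→(B,X,+1)
state=B head=1 tape=X_X[_]XXXY   (B,_)→(D,Y,+1)
state=D head=2 tape=X_XY[X]XXY   (D,X)→(D,Y,-1)
state=D head=1 tape=X_X[Y]YXXY   (D,Y)→(A,Y,+1)
state=A head=2 tape=X_XY[Y]XXY   (A,Y)→(B,X,+1)
state=B head=3 tape=X_XYX[X]XY   (B,X)→(A,_,-1)
state=A head=2 tape=X_XY[X]_XY   (A,X)→(C,_,-1)
state=C head=1 tape=X_X[Y]__XY   (C,Y)→(B,X,+1)
state=B head=2 tape=X_XX[_]_XY   (B,_)→(D,Y,+1)
state=D head=3 tape=X_XXY[_]XY
After 17 steps: state D, head at 3, tape X_XXY_XY.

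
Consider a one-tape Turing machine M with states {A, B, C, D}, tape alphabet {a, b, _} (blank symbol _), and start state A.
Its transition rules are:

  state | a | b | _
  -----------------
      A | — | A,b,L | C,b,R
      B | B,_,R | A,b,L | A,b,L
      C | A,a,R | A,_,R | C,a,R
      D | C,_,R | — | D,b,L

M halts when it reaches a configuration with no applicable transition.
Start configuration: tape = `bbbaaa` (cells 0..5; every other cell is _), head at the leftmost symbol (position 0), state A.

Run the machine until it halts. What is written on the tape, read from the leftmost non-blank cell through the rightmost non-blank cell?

bbb_aaa

state=A head=0 tape=_[b]bbaaa   (A,b)→(A,b,L)
state=A head=-1 tape=[_]bbbaaa   (A,_)→(C,b,R)
state=C head=0 tape=b[b]bbaaa   (C,b)→(A,_,R)
state=A head=1 tape=b_[b]baaa   (A,b)→(A,b,L)
state=A head=0 tape=b[_]bbaaa   (A,_)→(C,b,R)
state=C head=1 tape=bb[b]baaa   (C,b)→(A,_,R)
state=A head=2 tape=bb_[b]aaa   (A,b)→(A,b,L)
state=A head=1 tape=bb[_]baaa   (A,_)→(C,b,R)
state=C head=2 tape=bbb[b]aaa   (C,b)→(A,_,R)
state=A head=3 tape=bbb_[a]aa
The non-blank tape span at halt is bbb_aaa.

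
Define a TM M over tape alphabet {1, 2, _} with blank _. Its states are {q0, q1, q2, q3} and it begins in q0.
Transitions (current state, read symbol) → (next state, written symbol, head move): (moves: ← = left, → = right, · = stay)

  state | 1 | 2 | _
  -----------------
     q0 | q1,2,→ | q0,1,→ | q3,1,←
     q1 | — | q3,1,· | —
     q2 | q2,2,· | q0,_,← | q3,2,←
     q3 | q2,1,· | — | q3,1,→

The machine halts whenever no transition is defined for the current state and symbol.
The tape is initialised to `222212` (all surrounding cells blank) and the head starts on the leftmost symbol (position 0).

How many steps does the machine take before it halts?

15

state=q0 head=0 tape=[2]22212   (q0,2)→(q0,1,→)
state=q0 head=1 tape=1[2]2212   (q0,2)→(q0,1,→)
state=q0 head=2 tape=11[2]212   (q0,2)→(q0,1,→)
state=q0 head=3 tape=111[2]12   (q0,2)→(q0,1,→)
state=q0 head=4 tape=1111[1]2   (q0,1)→(q1,2,→)
state=q1 head=5 tape=11112[2]   (q1,2)→(q3,1,·)
state=q3 head=5 tape=11112[1]   (q3,1)→(q2,1,·)
state=q2 head=5 tape=11112[1]   (q2,1)→(q2,2,·)
state=q2 head=5 tape=11112[2]   (q2,2)→(q0,_,←)
state=q0 head=4 tape=1111[2]_   (q0,2)→(q0,1,→)
state=q0 head=5 tape=11111[_]   (q0,_)→(q3,1,←)
state=q3 head=4 tape=1111[1]1   (q3,1)→(q2,1,·)
state=q2 head=4 tape=1111[1]1   (q2,1)→(q2,2,·)
state=q2 head=4 tape=1111[2]1   (q2,2)→(q0,_,←)
state=q0 head=3 tape=111[1]_1   (q0,1)→(q1,2,→)
state=q1 head=4 tape=1112[_]1
M halts after 15 transitions.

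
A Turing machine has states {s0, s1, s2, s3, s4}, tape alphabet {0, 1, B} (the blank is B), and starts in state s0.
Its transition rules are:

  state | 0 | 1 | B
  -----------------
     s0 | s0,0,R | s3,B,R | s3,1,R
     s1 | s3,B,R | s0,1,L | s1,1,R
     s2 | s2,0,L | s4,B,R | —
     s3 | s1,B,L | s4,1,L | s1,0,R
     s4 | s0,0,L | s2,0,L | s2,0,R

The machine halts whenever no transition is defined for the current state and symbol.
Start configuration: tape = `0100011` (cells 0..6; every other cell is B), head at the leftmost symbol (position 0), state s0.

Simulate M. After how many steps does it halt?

15

s0 | [0]100011   read 0 → write 0, move R, go to s0
s0 | 0[1]00011   read 1 → write B, move R, go to s3
s3 | 0B[0]0011   read 0 → write B, move L, go to s1
s1 | 0[B]B0011   read B → write 1, move R, go to s1
s1 | 01[B]0011   read B → write 1, move R, go to s1
s1 | 011[0]011   read 0 → write B, move R, go to s3
s3 | 011B[0]11   read 0 → write B, move L, go to s1
s1 | 011[B]B11   read B → write 1, move R, go to s1
s1 | 0111[B]11   read B → write 1, move R, go to s1
s1 | 01111[1]1   read 1 → write 1, move L, go to s0
s0 | 0111[1]11   read 1 → write B, move R, go to s3
s3 | 0111B[1]1   read 1 → write 1, move L, go to s4
s4 | 0111[B]11   read B → write 0, move R, go to s2
s2 | 01110[1]1   read 1 → write B, move R, go to s4
s4 | 01110B[1]   read 1 → write 0, move L, go to s2
s2 | 01110[B]0
M halts after 15 transitions.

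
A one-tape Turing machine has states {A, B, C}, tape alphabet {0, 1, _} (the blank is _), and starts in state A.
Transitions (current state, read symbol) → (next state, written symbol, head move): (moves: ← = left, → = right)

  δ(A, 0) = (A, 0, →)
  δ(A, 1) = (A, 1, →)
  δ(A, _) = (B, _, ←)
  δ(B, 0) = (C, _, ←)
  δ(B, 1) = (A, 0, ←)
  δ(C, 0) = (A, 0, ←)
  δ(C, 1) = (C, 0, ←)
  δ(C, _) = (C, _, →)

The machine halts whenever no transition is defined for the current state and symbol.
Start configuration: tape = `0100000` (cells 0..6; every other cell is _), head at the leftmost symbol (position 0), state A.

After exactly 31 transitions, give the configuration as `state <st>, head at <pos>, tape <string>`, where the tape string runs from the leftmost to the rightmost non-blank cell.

state A, head at -1, tape 00

A | _[0]100000_   read 0 → write 0, move →, go to A
A | _0[1]00000_   read 1 → write 1, move →, go to A
A | _01[0]0000_   read 0 → write 0, move →, go to A
A | _010[0]000_   read 0 → write 0, move →, go to A
A | _0100[0]00_   read 0 → write 0, move →, go to A
A | _01000[0]0_   read 0 → write 0, move →, go to A
A | _010000[0]_   read 0 → write 0, move →, go to A
A | _0100000[_]   read _ → write _, move ←, go to B
B | _010000[0]_   read 0 → write _, move ←, go to C
C | _01000[0]__   read 0 → write 0, move ←, go to A
A | _0100[0]0__   read 0 → write 0, move →, go to A
A | _01000[0]__   read 0 → write 0, move →, go to A
A | _010000[_]_   read _ → write _, move ←, go to B
B | _01000[0]__   read 0 → write _, move ←, go to C
C | _0100[0]___   read 0 → write 0, move ←, go to A
A | _010[0]0___   read 0 → write 0, move →, go to A
A | _0100[0]___   read 0 → write 0, move →, go to A
A | _01000[_]__   read _ → write _, move ←, go to B
B | _0100[0]___   read 0 → write _, move ←, go to C
C | _010[0]____   read 0 → write 0, move ←, go to A
A | _01[0]0____   read 0 → write 0, move →, go to A
A | _010[0]____   read 0 → write 0, move →, go to A
A | _0100[_]___   read _ → write _, move ←, go to B
B | _010[0]____   read 0 → write _, move ←, go to C
C | _01[0]_____   read 0 → write 0, move ←, go to A
A | _0[1]0_____   read 1 → write 1, move →, go to A
A | _01[0]_____   read 0 → write 0, move →, go to A
A | _010[_]____   read _ → write _, move ←, go to B
B | _01[0]_____   read 0 → write _, move ←, go to C
C | _0[1]______   read 1 → write 0, move ←, go to C
C | _[0]0______   read 0 → write 0, move ←, go to A
A | [_]00______
After 31 steps: state A, head at -1, tape 00.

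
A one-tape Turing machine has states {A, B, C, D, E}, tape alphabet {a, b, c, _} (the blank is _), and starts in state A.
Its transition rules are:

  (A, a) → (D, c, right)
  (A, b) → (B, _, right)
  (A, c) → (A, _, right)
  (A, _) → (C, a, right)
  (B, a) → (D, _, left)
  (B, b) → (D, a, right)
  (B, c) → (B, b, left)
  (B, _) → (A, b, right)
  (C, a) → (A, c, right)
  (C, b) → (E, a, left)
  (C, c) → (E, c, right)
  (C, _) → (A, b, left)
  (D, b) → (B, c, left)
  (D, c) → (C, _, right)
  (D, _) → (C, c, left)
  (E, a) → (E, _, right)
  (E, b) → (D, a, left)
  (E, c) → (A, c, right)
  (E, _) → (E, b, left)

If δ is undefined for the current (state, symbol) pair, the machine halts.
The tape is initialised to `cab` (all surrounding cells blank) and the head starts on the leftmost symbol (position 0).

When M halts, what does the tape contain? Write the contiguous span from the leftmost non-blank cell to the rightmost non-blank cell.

ccac_cc

A | ___[c]ab___   read c → write _, move right, go to A
A | ____[a]b___   read a → write c, move right, go to D
D | ____c[b]___   read b → write c, move left, go to B
B | ____[c]c___   read c → write b, move left, go to B
B | ___[_]bc___   read _ → write b, move right, go to A
A | ___b[b]c___   read b → write _, move right, go to B
B | ___b_[c]___   read c → write b, move left, go to B
B | ___b[_]b___   read _ → write b, move right, go to A
A | ___bb[b]___   read b → write _, move right, go to B
B | ___bb_[_]__   read _ → write b, move right, go to A
A | ___bb_b[_]_   read _ → write a, move right, go to C
C | ___bb_ba[_]   read _ → write b, move left, go to A
A | ___bb_b[a]b   read a → write c, move right, go to D
D | ___bb_bc[b]   read b → write c, move left, go to B
B | ___bb_b[c]c   read c → write b, move left, go to B
B | ___bb_[b]bc   read b → write a, move right, go to D
D | ___bb_a[b]c   read b → write c, move left, go to B
B | ___bb_[a]cc   read a → write _, move left, go to D
D | ___bb[_]_cc   read _ → write c, move left, go to C
C | ___b[b]c_cc   read b → write a, move left, go to E
E | ___[b]ac_cc   read b → write a, move left, go to D
D | __[_]aac_cc   read _ → write c, move left, go to C
C | _[_]caac_cc   read _ → write b, move left, go to A
A | [_]bcaac_cc   read _ → write a, move right, go to C
C | a[b]caac_cc   read b → write a, move left, go to E
E | [a]acaac_cc   read a → write _, move right, go to E
E | _[a]caac_cc   read a → write _, move right, go to E
E | __[c]aac_cc   read c → write c, move right, go to A
A | __c[a]ac_cc   read a → write c, move right, go to D
D | __cc[a]c_cc
The non-blank tape span at halt is ccac_cc.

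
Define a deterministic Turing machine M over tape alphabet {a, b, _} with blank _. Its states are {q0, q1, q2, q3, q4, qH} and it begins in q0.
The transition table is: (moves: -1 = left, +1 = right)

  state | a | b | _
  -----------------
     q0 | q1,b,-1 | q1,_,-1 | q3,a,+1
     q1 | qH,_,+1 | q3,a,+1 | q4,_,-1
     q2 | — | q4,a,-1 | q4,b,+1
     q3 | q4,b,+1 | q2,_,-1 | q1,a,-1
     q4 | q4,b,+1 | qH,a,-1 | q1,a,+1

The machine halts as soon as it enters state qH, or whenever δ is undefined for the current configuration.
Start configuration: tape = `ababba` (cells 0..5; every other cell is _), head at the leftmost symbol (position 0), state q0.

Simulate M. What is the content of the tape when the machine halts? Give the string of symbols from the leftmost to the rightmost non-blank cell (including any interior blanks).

q0 | __[a]babba   read a → write b, move -1, go to q1
q1 | _[_]bbabba   read _ → write _, move -1, go to q4
q4 | [_]_bbabba   read _ → write a, move +1, go to q1
q1 | a[_]bbabba   read _ → write _, move -1, go to q4
q4 | [a]_bbabba   read a → write b, move +1, go to q4
q4 | b[_]bbabba   read _ → write a, move +1, go to q1
q1 | ba[b]babba   read b → write a, move +1, go to q3
q3 | baa[b]abba   read b → write _, move -1, go to q2
q2 | ba[a]_abba
The non-blank tape span at halt is baa_abba.

baa_abba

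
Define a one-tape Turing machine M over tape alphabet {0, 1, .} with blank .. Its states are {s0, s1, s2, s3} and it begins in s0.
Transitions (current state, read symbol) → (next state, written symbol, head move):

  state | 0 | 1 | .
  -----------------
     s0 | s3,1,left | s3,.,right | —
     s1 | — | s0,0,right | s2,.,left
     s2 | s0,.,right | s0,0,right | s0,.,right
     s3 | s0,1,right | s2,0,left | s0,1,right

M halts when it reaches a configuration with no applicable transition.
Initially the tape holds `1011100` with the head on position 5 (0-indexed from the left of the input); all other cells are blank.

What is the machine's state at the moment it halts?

s0

state=s0 head=5 tape=10111[0]0.   (s0,0)→(s3,1,left)
state=s3 head=4 tape=1011[1]10.   (s3,1)→(s2,0,left)
state=s2 head=3 tape=101[1]010.   (s2,1)→(s0,0,right)
state=s0 head=4 tape=1010[0]10.   (s0,0)→(s3,1,left)
state=s3 head=3 tape=101[0]110.   (s3,0)→(s0,1,right)
state=s0 head=4 tape=1011[1]10.   (s0,1)→(s3,.,right)
state=s3 head=5 tape=1011.[1]0.   (s3,1)→(s2,0,left)
state=s2 head=4 tape=1011[.]00.   (s2,.)→(s0,.,right)
state=s0 head=5 tape=1011.[0]0.   (s0,0)→(s3,1,left)
state=s3 head=4 tape=1011[.]10.   (s3,.)→(s0,1,right)
state=s0 head=5 tape=10111[1]0.   (s0,1)→(s3,.,right)
state=s3 head=6 tape=10111.[0].   (s3,0)→(s0,1,right)
state=s0 head=7 tape=10111.1[.]
No transition is defined for (s0, .); M halts in state s0.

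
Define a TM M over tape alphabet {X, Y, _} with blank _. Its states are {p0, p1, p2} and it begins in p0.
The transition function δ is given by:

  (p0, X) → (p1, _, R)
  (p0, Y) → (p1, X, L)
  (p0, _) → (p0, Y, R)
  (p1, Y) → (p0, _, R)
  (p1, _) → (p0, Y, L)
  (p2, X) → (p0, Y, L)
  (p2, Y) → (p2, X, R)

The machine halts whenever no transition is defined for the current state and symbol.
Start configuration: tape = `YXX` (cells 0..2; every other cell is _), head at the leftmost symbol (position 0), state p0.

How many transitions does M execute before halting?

state=p0 head=0 tape=__[Y]XX   (p0,Y)→(p1,X,L)
state=p1 head=-1 tape=_[_]XXX   (p1,_)→(p0,Y,L)
state=p0 head=-2 tape=[_]YXXX   (p0,_)→(p0,Y,R)
state=p0 head=-1 tape=Y[Y]XXX   (p0,Y)→(p1,X,L)
state=p1 head=-2 tape=[Y]XXXX   (p1,Y)→(p0,_,R)
state=p0 head=-1 tape=_[X]XXX   (p0,X)→(p1,_,R)
state=p1 head=0 tape=__[X]XX
M halts after 6 transitions.

6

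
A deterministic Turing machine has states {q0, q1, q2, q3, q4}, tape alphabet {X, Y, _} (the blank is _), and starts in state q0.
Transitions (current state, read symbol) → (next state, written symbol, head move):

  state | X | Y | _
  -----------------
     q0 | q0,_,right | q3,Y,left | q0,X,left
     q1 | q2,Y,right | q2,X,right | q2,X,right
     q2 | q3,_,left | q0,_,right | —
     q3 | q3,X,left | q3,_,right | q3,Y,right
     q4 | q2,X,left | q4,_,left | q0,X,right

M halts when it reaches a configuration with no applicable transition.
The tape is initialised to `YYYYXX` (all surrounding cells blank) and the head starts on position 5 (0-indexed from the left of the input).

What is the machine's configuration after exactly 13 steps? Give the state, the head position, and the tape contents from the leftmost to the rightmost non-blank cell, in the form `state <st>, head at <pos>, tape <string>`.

state q3, head at 4, tape YY__XXXX

state=q0 head=5 tape=YYYYX[X]__   (q0,X)→(q0,_,right)
state=q0 head=6 tape=YYYYX_[_]_   (q0,_)→(q0,X,left)
state=q0 head=5 tape=YYYYX[_]X_   (q0,_)→(q0,X,left)
state=q0 head=4 tape=YYYY[X]XX_   (q0,X)→(q0,_,right)
state=q0 head=5 tape=YYYY_[X]X_   (q0,X)→(q0,_,right)
state=q0 head=6 tape=YYYY__[X]_   (q0,X)→(q0,_,right)
state=q0 head=7 tape=YYYY___[_]   (q0,_)→(q0,X,left)
state=q0 head=6 tape=YYYY__[_]X   (q0,_)→(q0,X,left)
state=q0 head=5 tape=YYYY_[_]XX   (q0,_)→(q0,X,left)
state=q0 head=4 tape=YYYY[_]XXX   (q0,_)→(q0,X,left)
state=q0 head=3 tape=YYY[Y]XXXX   (q0,Y)→(q3,Y,left)
state=q3 head=2 tape=YY[Y]YXXXX   (q3,Y)→(q3,_,right)
state=q3 head=3 tape=YY_[Y]XXXX   (q3,Y)→(q3,_,right)
state=q3 head=4 tape=YY__[X]XXX
After 13 steps: state q3, head at 4, tape YY__XXXX.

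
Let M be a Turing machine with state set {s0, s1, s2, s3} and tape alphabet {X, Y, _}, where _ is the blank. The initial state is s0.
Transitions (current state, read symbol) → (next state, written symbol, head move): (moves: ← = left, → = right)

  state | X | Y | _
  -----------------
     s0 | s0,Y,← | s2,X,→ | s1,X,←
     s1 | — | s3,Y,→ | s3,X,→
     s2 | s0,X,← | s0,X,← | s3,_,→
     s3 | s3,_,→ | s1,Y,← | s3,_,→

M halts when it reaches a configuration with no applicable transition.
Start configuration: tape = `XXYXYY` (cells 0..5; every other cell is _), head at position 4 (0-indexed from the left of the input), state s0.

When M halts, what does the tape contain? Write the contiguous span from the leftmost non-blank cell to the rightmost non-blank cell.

XXYYYXYX

s0 | __XXYX[Y]Y   read Y → write X, move →, go to s2
s2 | __XXYXX[Y]   read Y → write X, move ←, go to s0
s0 | __XXYX[X]X   read X → write Y, move ←, go to s0
s0 | __XXY[X]YX   read X → write Y, move ←, go to s0
s0 | __XX[Y]YYX   read Y → write X, move →, go to s2
s2 | __XXX[Y]YX   read Y → write X, move ←, go to s0
s0 | __XX[X]XYX   read X → write Y, move ←, go to s0
s0 | __X[X]YXYX   read X → write Y, move ←, go to s0
s0 | __[X]YYXYX   read X → write Y, move ←, go to s0
s0 | _[_]YYYXYX   read _ → write X, move ←, go to s1
s1 | [_]XYYYXYX   read _ → write X, move →, go to s3
s3 | X[X]YYYXYX   read X → write _, move →, go to s3
s3 | X_[Y]YYXYX   read Y → write Y, move ←, go to s1
s1 | X[_]YYYXYX   read _ → write X, move →, go to s3
s3 | XX[Y]YYXYX   read Y → write Y, move ←, go to s1
s1 | X[X]YYYXYX
The non-blank tape span at halt is XXYYYXYX.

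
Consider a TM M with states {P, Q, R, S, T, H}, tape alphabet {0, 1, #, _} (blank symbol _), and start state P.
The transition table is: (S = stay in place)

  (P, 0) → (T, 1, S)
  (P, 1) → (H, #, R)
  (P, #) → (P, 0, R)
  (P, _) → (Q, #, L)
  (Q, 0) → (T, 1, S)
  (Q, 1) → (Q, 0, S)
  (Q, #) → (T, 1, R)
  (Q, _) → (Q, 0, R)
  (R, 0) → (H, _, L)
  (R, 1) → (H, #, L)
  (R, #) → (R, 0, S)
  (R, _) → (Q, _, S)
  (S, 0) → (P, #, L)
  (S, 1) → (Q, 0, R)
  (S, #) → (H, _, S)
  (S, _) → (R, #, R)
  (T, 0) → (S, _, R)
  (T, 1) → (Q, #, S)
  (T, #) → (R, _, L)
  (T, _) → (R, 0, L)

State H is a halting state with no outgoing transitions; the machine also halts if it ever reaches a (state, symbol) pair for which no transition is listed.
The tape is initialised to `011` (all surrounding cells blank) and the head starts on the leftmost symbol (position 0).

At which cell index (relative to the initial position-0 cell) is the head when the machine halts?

1

state=P head=0 tape=[0]11_   (P,0)→(T,1,S)
state=T head=0 tape=[1]11_   (T,1)→(Q,#,S)
state=Q head=0 tape=[#]11_   (Q,#)→(T,1,R)
state=T head=1 tape=1[1]1_   (T,1)→(Q,#,S)
state=Q head=1 tape=1[#]1_   (Q,#)→(T,1,R)
state=T head=2 tape=11[1]_   (T,1)→(Q,#,S)
state=Q head=2 tape=11[#]_   (Q,#)→(T,1,R)
state=T head=3 tape=111[_]   (T,_)→(R,0,L)
state=R head=2 tape=11[1]0   (R,1)→(H,#,L)
state=H head=1 tape=1[1]#0
At halt the head is at cell 1.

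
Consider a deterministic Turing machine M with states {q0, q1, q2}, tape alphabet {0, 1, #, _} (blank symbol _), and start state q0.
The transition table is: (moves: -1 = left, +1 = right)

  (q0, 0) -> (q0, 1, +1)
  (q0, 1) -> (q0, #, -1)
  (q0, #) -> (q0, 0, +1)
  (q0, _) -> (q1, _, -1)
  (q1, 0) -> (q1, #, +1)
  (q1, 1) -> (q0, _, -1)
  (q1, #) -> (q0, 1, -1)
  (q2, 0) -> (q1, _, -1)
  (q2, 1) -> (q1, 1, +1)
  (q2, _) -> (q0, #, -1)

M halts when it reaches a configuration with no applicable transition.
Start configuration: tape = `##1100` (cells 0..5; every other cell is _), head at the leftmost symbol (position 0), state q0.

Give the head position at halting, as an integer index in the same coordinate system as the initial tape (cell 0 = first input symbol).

5

state=q0 head=0 tape=[#]#1100_   (q0,#)→(q0,0,+1)
state=q0 head=1 tape=0[#]1100_   (q0,#)→(q0,0,+1)
state=q0 head=2 tape=00[1]100_   (q0,1)→(q0,#,-1)
state=q0 head=1 tape=0[0]#100_   (q0,0)→(q0,1,+1)
state=q0 head=2 tape=01[#]100_   (q0,#)→(q0,0,+1)
state=q0 head=3 tape=010[1]00_   (q0,1)→(q0,#,-1)
state=q0 head=2 tape=01[0]#00_   (q0,0)→(q0,1,+1)
state=q0 head=3 tape=011[#]00_   (q0,#)→(q0,0,+1)
state=q0 head=4 tape=0110[0]0_   (q0,0)→(q0,1,+1)
state=q0 head=5 tape=01101[0]_   (q0,0)→(q0,1,+1)
state=q0 head=6 tape=011011[_]   (q0,_)→(q1,_,-1)
state=q1 head=5 tape=01101[1]_   (q1,1)→(q0,_,-1)
state=q0 head=4 tape=0110[1]__   (q0,1)→(q0,#,-1)
state=q0 head=3 tape=011[0]#__   (q0,0)→(q0,1,+1)
state=q0 head=4 tape=0111[#]__   (q0,#)→(q0,0,+1)
state=q0 head=5 tape=01110[_]_   (q0,_)→(q1,_,-1)
state=q1 head=4 tape=0111[0]__   (q1,0)→(q1,#,+1)
state=q1 head=5 tape=0111#[_]_
At halt the head is at cell 5.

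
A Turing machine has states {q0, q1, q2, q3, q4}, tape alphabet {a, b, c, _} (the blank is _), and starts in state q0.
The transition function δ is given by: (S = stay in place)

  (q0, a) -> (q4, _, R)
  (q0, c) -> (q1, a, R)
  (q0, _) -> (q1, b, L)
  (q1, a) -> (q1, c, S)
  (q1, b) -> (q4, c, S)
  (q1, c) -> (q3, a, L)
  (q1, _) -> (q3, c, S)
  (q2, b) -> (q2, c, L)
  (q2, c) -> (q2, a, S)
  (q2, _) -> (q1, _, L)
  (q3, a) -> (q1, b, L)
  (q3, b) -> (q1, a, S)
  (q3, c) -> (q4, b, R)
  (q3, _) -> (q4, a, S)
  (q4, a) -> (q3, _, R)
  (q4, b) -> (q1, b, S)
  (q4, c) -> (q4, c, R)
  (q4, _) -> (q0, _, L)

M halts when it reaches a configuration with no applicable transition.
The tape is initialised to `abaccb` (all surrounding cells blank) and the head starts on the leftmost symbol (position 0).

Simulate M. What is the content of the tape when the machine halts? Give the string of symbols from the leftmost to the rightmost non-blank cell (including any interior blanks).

state=q0 head=0 tape=[a]baccb__   (q0,a)→(q4,_,R)
state=q4 head=1 tape=_[b]accb__   (q4,b)→(q1,b,S)
state=q1 head=1 tape=_[b]accb__   (q1,b)→(q4,c,S)
state=q4 head=1 tape=_[c]accb__   (q4,c)→(q4,c,R)
state=q4 head=2 tape=_c[a]ccb__   (q4,a)→(q3,_,R)
state=q3 head=3 tape=_c_[c]cb__   (q3,c)→(q4,b,R)
state=q4 head=4 tape=_c_b[c]b__   (q4,c)→(q4,c,R)
state=q4 head=5 tape=_c_bc[b]__   (q4,b)→(q1,b,S)
state=q1 head=5 tape=_c_bc[b]__   (q1,b)→(q4,c,S)
state=q4 head=5 tape=_c_bc[c]__   (q4,c)→(q4,c,R)
state=q4 head=6 tape=_c_bcc[_]_   (q4,_)→(q0,_,L)
state=q0 head=5 tape=_c_bc[c]__   (q0,c)→(q1,a,R)
state=q1 head=6 tape=_c_bca[_]_   (q1,_)→(q3,c,S)
state=q3 head=6 tape=_c_bca[c]_   (q3,c)→(q4,b,R)
state=q4 head=7 tape=_c_bcab[_]   (q4,_)→(q0,_,L)
state=q0 head=6 tape=_c_bca[b]_
The non-blank tape span at halt is c_bcab.

c_bcab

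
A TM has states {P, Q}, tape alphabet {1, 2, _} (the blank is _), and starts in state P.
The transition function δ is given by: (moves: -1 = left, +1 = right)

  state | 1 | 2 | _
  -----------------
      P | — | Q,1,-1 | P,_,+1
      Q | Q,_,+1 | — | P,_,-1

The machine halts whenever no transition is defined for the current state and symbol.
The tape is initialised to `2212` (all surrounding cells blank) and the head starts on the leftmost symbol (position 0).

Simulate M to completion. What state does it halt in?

state=P head=0 tape=__[2]212   (P,2)→(Q,1,-1)
state=Q head=-1 tape=_[_]1212   (Q,_)→(P,_,-1)
state=P head=-2 tape=[_]_1212   (P,_)→(P,_,+1)
state=P head=-1 tape=_[_]1212   (P,_)→(P,_,+1)
state=P head=0 tape=__[1]212
No transition is defined for (P, 1); M halts in state P.

P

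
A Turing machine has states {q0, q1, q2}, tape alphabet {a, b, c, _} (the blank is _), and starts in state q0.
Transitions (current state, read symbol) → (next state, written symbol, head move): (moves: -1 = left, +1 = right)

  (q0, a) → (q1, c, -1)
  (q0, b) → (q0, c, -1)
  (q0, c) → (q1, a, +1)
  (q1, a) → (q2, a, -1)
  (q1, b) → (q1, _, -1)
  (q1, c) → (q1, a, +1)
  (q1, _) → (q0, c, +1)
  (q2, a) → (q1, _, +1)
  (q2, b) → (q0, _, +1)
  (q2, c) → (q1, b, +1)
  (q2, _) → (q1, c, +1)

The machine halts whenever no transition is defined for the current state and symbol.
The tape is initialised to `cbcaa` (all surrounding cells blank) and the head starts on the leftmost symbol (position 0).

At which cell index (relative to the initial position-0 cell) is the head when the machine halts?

q0 | _[c]bcaa__   read c → write a, move +1, go to q1
q1 | _a[b]caa__   read b → write _, move -1, go to q1
q1 | _[a]_caa__   read a → write a, move -1, go to q2
q2 | [_]a_caa__   read _ → write c, move +1, go to q1
q1 | c[a]_caa__   read a → write a, move -1, go to q2
q2 | [c]a_caa__   read c → write b, move +1, go to q1
q1 | b[a]_caa__   read a → write a, move -1, go to q2
q2 | [b]a_caa__   read b → write _, move +1, go to q0
q0 | _[a]_caa__   read a → write c, move -1, go to q1
q1 | [_]c_caa__   read _ → write c, move +1, go to q0
q0 | c[c]_caa__   read c → write a, move +1, go to q1
q1 | ca[_]caa__   read _ → write c, move +1, go to q0
q0 | cac[c]aa__   read c → write a, move +1, go to q1
q1 | caca[a]a__   read a → write a, move -1, go to q2
q2 | cac[a]aa__   read a → write _, move +1, go to q1
q1 | cac_[a]a__   read a → write a, move -1, go to q2
q2 | cac[_]aa__   read _ → write c, move +1, go to q1
q1 | cacc[a]a__   read a → write a, move -1, go to q2
q2 | cac[c]aa__   read c → write b, move +1, go to q1
q1 | cacb[a]a__   read a → write a, move -1, go to q2
q2 | cac[b]aa__   read b → write _, move +1, go to q0
q0 | cac_[a]a__   read a → write c, move -1, go to q1
q1 | cac[_]ca__   read _ → write c, move +1, go to q0
q0 | cacc[c]a__   read c → write a, move +1, go to q1
q1 | cacca[a]__   read a → write a, move -1, go to q2
q2 | cacc[a]a__   read a → write _, move +1, go to q1
q1 | cacc_[a]__   read a → write a, move -1, go to q2
q2 | cacc[_]a__   read _ → write c, move +1, go to q1
q1 | caccc[a]__   read a → write a, move -1, go to q2
q2 | cacc[c]a__   read c → write b, move +1, go to q1
q1 | caccb[a]__   read a → write a, move -1, go to q2
q2 | cacc[b]a__   read b → write _, move +1, go to q0
q0 | cacc_[a]__   read a → write c, move -1, go to q1
q1 | cacc[_]c__   read _ → write c, move +1, go to q0
q0 | caccc[c]__   read c → write a, move +1, go to q1
q1 | caccca[_]_   read _ → write c, move +1, go to q0
q0 | cacccac[_]
At halt the head is at cell 6.

6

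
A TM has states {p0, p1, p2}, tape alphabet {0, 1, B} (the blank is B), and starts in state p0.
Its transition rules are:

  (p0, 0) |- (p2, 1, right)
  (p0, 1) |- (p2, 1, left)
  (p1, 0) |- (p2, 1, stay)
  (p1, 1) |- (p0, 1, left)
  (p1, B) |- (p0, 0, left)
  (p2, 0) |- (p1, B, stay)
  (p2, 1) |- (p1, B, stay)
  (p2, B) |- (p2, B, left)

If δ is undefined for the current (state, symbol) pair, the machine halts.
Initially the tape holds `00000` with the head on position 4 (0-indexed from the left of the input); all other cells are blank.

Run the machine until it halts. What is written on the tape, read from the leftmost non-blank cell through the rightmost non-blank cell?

01010

state=p0 head=4 tape=B0000[0]B   (p0,0)→(p2,1,right)
state=p2 head=5 tape=B00001[B]   (p2,B)→(p2,B,left)
state=p2 head=4 tape=B0000[1]B   (p2,1)→(p1,B,stay)
state=p1 head=4 tape=B0000[B]B   (p1,B)→(p0,0,left)
state=p0 head=3 tape=B000[0]0B   (p0,0)→(p2,1,right)
state=p2 head=4 tape=B0001[0]B   (p2,0)→(p1,B,stay)
state=p1 head=4 tape=B0001[B]B   (p1,B)→(p0,0,left)
state=p0 head=3 tape=B000[1]0B   (p0,1)→(p2,1,left)
state=p2 head=2 tape=B00[0]10B   (p2,0)→(p1,B,stay)
state=p1 head=2 tape=B00[B]10B   (p1,B)→(p0,0,left)
state=p0 head=1 tape=B0[0]010B   (p0,0)→(p2,1,right)
state=p2 head=2 tape=B01[0]10B   (p2,0)→(p1,B,stay)
state=p1 head=2 tape=B01[B]10B   (p1,B)→(p0,0,left)
state=p0 head=1 tape=B0[1]010B   (p0,1)→(p2,1,left)
state=p2 head=0 tape=B[0]1010B   (p2,0)→(p1,B,stay)
state=p1 head=0 tape=B[B]1010B   (p1,B)→(p0,0,left)
state=p0 head=-1 tape=[B]01010B
The non-blank tape span at halt is 01010.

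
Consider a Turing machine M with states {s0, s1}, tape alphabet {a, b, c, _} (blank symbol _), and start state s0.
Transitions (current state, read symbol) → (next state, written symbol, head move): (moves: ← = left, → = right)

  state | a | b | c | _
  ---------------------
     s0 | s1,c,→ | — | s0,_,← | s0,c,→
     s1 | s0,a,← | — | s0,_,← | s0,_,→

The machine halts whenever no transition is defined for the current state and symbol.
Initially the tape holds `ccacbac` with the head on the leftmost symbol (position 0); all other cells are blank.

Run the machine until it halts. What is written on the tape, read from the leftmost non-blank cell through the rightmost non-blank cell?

cccccccbac

s0 | ___[c]cacbac   read c → write _, move ←, go to s0
s0 | __[_]_cacbac   read _ → write c, move →, go to s0
s0 | __c[_]cacbac   read _ → write c, move →, go to s0
s0 | __cc[c]acbac   read c → write _, move ←, go to s0
s0 | __c[c]_acbac   read c → write _, move ←, go to s0
s0 | __[c]__acbac   read c → write _, move ←, go to s0
s0 | _[_]___acbac   read _ → write c, move →, go to s0
s0 | _c[_]__acbac   read _ → write c, move →, go to s0
s0 | _cc[_]_acbac   read _ → write c, move →, go to s0
s0 | _ccc[_]acbac   read _ → write c, move →, go to s0
s0 | _cccc[a]cbac   read a → write c, move →, go to s1
s1 | _ccccc[c]bac   read c → write _, move ←, go to s0
s0 | _cccc[c]_bac   read c → write _, move ←, go to s0
s0 | _ccc[c]__bac   read c → write _, move ←, go to s0
s0 | _cc[c]___bac   read c → write _, move ←, go to s0
s0 | _c[c]____bac   read c → write _, move ←, go to s0
s0 | _[c]_____bac   read c → write _, move ←, go to s0
s0 | [_]______bac   read _ → write c, move →, go to s0
s0 | c[_]_____bac   read _ → write c, move →, go to s0
s0 | cc[_]____bac   read _ → write c, move →, go to s0
s0 | ccc[_]___bac   read _ → write c, move →, go to s0
s0 | cccc[_]__bac   read _ → write c, move →, go to s0
s0 | ccccc[_]_bac   read _ → write c, move →, go to s0
s0 | cccccc[_]bac   read _ → write c, move →, go to s0
s0 | ccccccc[b]ac
The non-blank tape span at halt is cccccccbac.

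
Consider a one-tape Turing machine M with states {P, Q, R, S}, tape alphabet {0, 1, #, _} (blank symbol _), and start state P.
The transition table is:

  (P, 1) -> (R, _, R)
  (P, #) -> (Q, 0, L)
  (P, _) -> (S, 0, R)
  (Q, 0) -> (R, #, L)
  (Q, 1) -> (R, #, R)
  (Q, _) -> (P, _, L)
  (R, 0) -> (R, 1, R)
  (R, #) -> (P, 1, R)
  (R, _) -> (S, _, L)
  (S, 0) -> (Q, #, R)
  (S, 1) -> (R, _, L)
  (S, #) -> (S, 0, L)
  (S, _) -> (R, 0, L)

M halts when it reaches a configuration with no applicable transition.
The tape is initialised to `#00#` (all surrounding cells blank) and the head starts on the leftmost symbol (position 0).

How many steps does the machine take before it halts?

state=P head=0 tape=__[#]00#___   (P,#)→(Q,0,L)
state=Q head=-1 tape=_[_]000#___   (Q,_)→(P,_,L)
state=P head=-2 tape=[_]_000#___   (P,_)→(S,0,R)
state=S head=-1 tape=0[_]000#___   (S,_)→(R,0,L)
state=R head=-2 tape=[0]0000#___   (R,0)→(R,1,R)
state=R head=-1 tape=1[0]000#___   (R,0)→(R,1,R)
state=R head=0 tape=11[0]00#___   (R,0)→(R,1,R)
state=R head=1 tape=111[0]0#___   (R,0)→(R,1,R)
state=R head=2 tape=1111[0]#___   (R,0)→(R,1,R)
state=R head=3 tape=11111[#]___   (R,#)→(P,1,R)
state=P head=4 tape=111111[_]__   (P,_)→(S,0,R)
state=S head=5 tape=1111110[_]_   (S,_)→(R,0,L)
state=R head=4 tape=111111[0]0_   (R,0)→(R,1,R)
state=R head=5 tape=1111111[0]_   (R,0)→(R,1,R)
state=R head=6 tape=11111111[_]   (R,_)→(S,_,L)
state=S head=5 tape=1111111[1]_   (S,1)→(R,_,L)
state=R head=4 tape=111111[1]__
M halts after 16 transitions.

16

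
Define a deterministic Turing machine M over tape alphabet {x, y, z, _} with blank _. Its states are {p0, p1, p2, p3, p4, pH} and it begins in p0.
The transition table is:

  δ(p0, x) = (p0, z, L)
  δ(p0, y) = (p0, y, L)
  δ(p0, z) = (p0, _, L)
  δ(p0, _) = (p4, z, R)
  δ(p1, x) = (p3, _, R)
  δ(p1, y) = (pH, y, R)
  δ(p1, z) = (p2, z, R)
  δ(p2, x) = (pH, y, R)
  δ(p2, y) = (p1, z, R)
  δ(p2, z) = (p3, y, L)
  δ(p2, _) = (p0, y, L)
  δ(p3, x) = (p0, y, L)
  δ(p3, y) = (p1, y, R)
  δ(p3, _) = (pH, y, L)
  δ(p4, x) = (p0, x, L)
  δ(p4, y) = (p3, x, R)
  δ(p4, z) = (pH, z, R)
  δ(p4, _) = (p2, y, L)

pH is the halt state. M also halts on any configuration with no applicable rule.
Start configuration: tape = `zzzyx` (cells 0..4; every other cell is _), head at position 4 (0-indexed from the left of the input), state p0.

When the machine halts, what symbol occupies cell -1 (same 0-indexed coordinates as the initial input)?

y

p0 | ___zzzy[x]   read x → write z, move L, go to p0
p0 | ___zzz[y]z   read y → write y, move L, go to p0
p0 | ___zz[z]yz   read z → write _, move L, go to p0
p0 | ___z[z]_yz   read z → write _, move L, go to p0
p0 | ___[z]__yz   read z → write _, move L, go to p0
p0 | __[_]___yz   read _ → write z, move R, go to p4
p4 | __z[_]__yz   read _ → write y, move L, go to p2
p2 | __[z]y__yz   read z → write y, move L, go to p3
p3 | _[_]yy__yz   read _ → write y, move L, go to pH
pH | [_]yyy__yz
Cell -1 holds y when M halts.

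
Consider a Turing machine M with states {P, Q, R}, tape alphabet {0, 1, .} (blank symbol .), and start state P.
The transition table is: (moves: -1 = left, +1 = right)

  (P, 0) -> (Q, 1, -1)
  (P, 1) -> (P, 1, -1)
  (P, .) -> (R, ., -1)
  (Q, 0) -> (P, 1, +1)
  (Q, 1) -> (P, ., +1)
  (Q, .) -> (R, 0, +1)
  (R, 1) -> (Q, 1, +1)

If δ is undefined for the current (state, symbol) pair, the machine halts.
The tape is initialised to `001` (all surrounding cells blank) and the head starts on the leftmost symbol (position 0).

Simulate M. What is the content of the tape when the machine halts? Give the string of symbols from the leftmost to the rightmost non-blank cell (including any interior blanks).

P | ..[0]01.   read 0 → write 1, move -1, go to Q
Q | .[.]101.   read . → write 0, move +1, go to R
R | .0[1]01.   read 1 → write 1, move +1, go to Q
Q | .01[0]1.   read 0 → write 1, move +1, go to P
P | .011[1].   read 1 → write 1, move -1, go to P
P | .01[1]1.   read 1 → write 1, move -1, go to P
P | .0[1]11.   read 1 → write 1, move -1, go to P
P | .[0]111.   read 0 → write 1, move -1, go to Q
Q | [.]1111.   read . → write 0, move +1, go to R
R | 0[1]111.   read 1 → write 1, move +1, go to Q
Q | 01[1]11.   read 1 → write ., move +1, go to P
P | 01.[1]1.   read 1 → write 1, move -1, go to P
P | 01[.]11.   read . → write ., move -1, go to R
R | 0[1].11.   read 1 → write 1, move +1, go to Q
Q | 01[.]11.   read . → write 0, move +1, go to R
R | 010[1]1.   read 1 → write 1, move +1, go to Q
Q | 0101[1].   read 1 → write ., move +1, go to P
P | 0101.[.]   read . → write ., move -1, go to R
R | 0101[.].
The non-blank tape span at halt is 0101.

0101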